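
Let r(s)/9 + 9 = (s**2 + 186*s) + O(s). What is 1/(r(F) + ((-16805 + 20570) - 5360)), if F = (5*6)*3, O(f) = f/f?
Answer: 1/221893 ≈ 4.5067e-6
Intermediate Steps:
O(f) = 1
F = 90 (F = 30*3 = 90)
r(s) = -72 + 9*s**2 + 1674*s (r(s) = -81 + 9*((s**2 + 186*s) + 1) = -81 + 9*(1 + s**2 + 186*s) = -81 + (9 + 9*s**2 + 1674*s) = -72 + 9*s**2 + 1674*s)
1/(r(F) + ((-16805 + 20570) - 5360)) = 1/((-72 + 9*90**2 + 1674*90) + ((-16805 + 20570) - 5360)) = 1/((-72 + 9*8100 + 150660) + (3765 - 5360)) = 1/((-72 + 72900 + 150660) - 1595) = 1/(223488 - 1595) = 1/221893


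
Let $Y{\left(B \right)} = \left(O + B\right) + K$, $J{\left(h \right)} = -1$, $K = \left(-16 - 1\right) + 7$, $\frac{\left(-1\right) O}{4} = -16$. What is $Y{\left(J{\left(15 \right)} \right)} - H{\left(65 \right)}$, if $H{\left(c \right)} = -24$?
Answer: $77$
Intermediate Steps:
$O = 64$ ($O = \left(-4\right) \left(-16\right) = 64$)
$K = -10$ ($K = -17 + 7 = -10$)
$Y{\left(B \right)} = 54 + B$ ($Y{\left(B \right)} = \left(64 + B\right) - 10 = 54 + B$)
$Y{\left(J{\left(15 \right)} \right)} - H{\left(65 \right)} = \left(54 - 1\right) - -24 = 53 + 24 = 77$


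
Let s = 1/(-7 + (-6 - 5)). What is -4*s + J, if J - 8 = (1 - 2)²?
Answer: 83/9 ≈ 9.2222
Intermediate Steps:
J = 9 (J = 8 + (1 - 2)² = 8 + (-1)² = 8 + 1 = 9)
s = -1/18 (s = 1/(-7 - 11) = 1/(-18) = -1/18 ≈ -0.055556)
-4*s + J = -4*(-1/18) + 9 = 2/9 + 9 = 83/9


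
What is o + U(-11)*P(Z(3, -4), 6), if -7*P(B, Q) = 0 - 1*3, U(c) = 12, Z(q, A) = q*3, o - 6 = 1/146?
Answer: 11395/1022 ≈ 11.150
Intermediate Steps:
o = 877/146 (o = 6 + 1/146 = 877/146 ≈ 6.0069)
Z(q, A) = 3*q
P(B, Q) = 3/7 (P(B, Q) = -(0 - 1*3)/7 = -(0 - 3)/7 = -⅐*(-3) = 3/7)
o + U(-11)*P(Z(3, -4), 6) = 877/146 + 12*(3/7) = 877/146 + 36/7 = 11395/1022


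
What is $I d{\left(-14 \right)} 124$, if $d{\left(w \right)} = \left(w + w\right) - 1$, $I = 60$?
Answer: $-215760$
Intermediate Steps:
$d{\left(w \right)} = -1 + 2 w$ ($d{\left(w \right)} = 2 w - 1 = -1 + 2 w$)
$I d{\left(-14 \right)} 124 = 60 \left(-1 + 2 \left(-14\right)\right) 124 = 60 \left(-1 - 28\right) 124 = 60 \left(-29\right) 124 = \left(-1740\right) 124 = -215760$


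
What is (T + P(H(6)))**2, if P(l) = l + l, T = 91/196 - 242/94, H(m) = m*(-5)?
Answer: 6680937169/1731856 ≈ 3857.7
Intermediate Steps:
H(m) = -5*m
T = -2777/1316 (T = 91*(1/196) - 242*1/94 = 13/28 - 121/47 = -2777/1316 ≈ -2.1102)
P(l) = 2*l
(T + P(H(6)))**2 = (-2777/1316 + 2*(-5*6))**2 = (-2777/1316 + 2*(-30))**2 = (-2777/1316 - 60)**2 = (-81737/1316)**2 = 6680937169/1731856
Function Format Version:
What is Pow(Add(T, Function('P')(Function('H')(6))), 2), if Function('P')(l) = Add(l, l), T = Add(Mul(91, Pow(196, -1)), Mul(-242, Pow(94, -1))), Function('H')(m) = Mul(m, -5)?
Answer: Rational(6680937169, 1731856) ≈ 3857.7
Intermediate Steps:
Function('H')(m) = Mul(-5, m)
T = Rational(-2777, 1316) (T = Add(Mul(91, Rational(1, 196)), Mul(-242, Rational(1, 94))) = Add(Rational(13, 28), Rational(-121, 47)) = Rational(-2777, 1316) ≈ -2.1102)
Function('P')(l) = Mul(2, l)
Pow(Add(T, Function('P')(Function('H')(6))), 2) = Pow(Add(Rational(-2777, 1316), Mul(2, Mul(-5, 6))), 2) = Pow(Add(Rational(-2777, 1316), Mul(2, -30)), 2) = Pow(Add(Rational(-2777, 1316), -60), 2) = Pow(Rational(-81737, 1316), 2) = Rational(6680937169, 1731856)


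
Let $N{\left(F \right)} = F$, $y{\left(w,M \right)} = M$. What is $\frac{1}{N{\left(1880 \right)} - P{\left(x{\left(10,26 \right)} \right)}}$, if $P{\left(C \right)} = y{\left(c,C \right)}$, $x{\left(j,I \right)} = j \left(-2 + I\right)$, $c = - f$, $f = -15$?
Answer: $\frac{1}{1640} \approx 0.00060976$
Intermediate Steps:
$c = 15$ ($c = \left(-1\right) \left(-15\right) = 15$)
$P{\left(C \right)} = C$
$\frac{1}{N{\left(1880 \right)} - P{\left(x{\left(10,26 \right)} \right)}} = \frac{1}{1880 - 10 \left(-2 + 26\right)} = \frac{1}{1880 - 10 \cdot 24} = \frac{1}{1880 - 240} = \frac{1}{1640}$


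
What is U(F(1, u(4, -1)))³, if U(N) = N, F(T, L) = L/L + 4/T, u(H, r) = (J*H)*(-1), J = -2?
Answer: 125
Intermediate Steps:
u(H, r) = 2*H (u(H, r) = -2*H*(-1) = 2*H)
F(T, L) = 1 + 4/T
U(F(1, u(4, -1)))³ = ((4 + 1)/1)³ = (1*5)³ = 5³ = 125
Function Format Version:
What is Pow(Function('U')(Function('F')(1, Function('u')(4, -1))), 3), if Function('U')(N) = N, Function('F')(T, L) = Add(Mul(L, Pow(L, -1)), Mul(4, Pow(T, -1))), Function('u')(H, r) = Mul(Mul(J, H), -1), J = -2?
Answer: 125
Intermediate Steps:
Function('u')(H, r) = Mul(2, H) (Function('u')(H, r) = Mul(Mul(-2, H), -1) = Mul(2, H))
Function('F')(T, L) = Add(1, Mul(4, Pow(T, -1)))
Pow(Function('U')(Function('F')(1, Function('u')(4, -1))), 3) = Pow(Mul(Pow(1, -1), Add(4, 1)), 3) = Pow(Mul(1, 5), 3) = Pow(5, 3) = 125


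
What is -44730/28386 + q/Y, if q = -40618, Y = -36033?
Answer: -25487419/56824041 ≈ -0.44853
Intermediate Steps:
-44730/28386 + q/Y = -44730/28386 - 40618/(-36033) = -44730*1/28386 - 40618*(-1/36033) = -2485/1577 + 40618/36033 = -25487419/56824041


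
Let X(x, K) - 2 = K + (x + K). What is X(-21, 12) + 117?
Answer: 122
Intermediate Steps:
X(x, K) = 2 + x + 2*K (X(x, K) = 2 + (K + (x + K)) = 2 + (K + (K + x)) = 2 + (x + 2*K) = 2 + x + 2*K)
X(-21, 12) + 117 = (2 - 21 + 2*12) + 117 = (2 - 21 + 24) + 117 = 5 + 117 = 122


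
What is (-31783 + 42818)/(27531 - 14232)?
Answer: 11035/13299 ≈ 0.82976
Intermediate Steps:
(-31783 + 42818)/(27531 - 14232) = 11035/13299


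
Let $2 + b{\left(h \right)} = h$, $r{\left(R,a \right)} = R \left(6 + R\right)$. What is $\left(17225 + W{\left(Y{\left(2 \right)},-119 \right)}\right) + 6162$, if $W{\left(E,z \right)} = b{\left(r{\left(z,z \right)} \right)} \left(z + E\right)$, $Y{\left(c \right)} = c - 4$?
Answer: $-1603458$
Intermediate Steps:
$b{\left(h \right)} = -2 + h$
$Y{\left(c \right)} = -4 + c$ ($Y{\left(c \right)} = c - 4 = -4 + c$)
$W{\left(E,z \right)} = \left(-2 + z \left(6 + z\right)\right) \left(E + z\right)$ ($W{\left(E,z \right)} = \left(-2 + z \left(6 + z\right)\right) \left(z + E\right) = \left(-2 + z \left(6 + z\right)\right) \left(E + z\right)$)
$\left(17225 + W{\left(Y{\left(2 \right)},-119 \right)}\right) + 6162 = \left(17225 + \left(-2 - 119 \left(6 - 119\right)\right) \left(\left(-4 + 2\right) - 119\right)\right) + 6162 = \left(17225 + \left(-2 - -13447\right) \left(-2 - 119\right)\right) + 6162 = \left(17225 + \left(-2 + 13447\right) \left(-121\right)\right) + 6162 = \left(17225 + 13445 \left(-121\right)\right) + 6162 = \left(17225 - 1626845\right) + 6162 = -1609620 + 6162 = -1603458$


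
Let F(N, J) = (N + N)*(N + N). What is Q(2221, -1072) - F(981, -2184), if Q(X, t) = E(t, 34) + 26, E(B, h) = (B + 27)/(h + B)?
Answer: -3995694839/1038 ≈ -3.8494e+6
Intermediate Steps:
E(B, h) = (27 + B)/(B + h)
F(N, J) = 4*N² (F(N, J) = (2*N)*(2*N) = 4*N²)
Q(X, t) = 26 + (27 + t)/(34 + t) (Q(X, t) = (27 + t)/(t + 34) + 26 = (27 + t)/(34 + t) + 26 = 26 + (27 + t)/(34 + t))
Q(2221, -1072) - F(981, -2184) = (911 + 27*(-1072))/(34 - 1072) - 4*981² = (911 - 28944)/(-1038) - 4*962361 = -1/1038*(-28033) - 1*3849444 = 28033/1038 - 3849444 = -3995694839/1038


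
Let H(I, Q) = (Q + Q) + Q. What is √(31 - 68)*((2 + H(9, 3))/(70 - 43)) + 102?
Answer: 102 + 11*I*√37/27 ≈ 102.0 + 2.4782*I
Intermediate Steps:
H(I, Q) = 3*Q (H(I, Q) = 2*Q + Q = 3*Q)
√(31 - 68)*((2 + H(9, 3))/(70 - 43)) + 102 = √(31 - 68)*((2 + 3*3)/(70 - 43)) + 102 = √(-37)*((2 + 9)/27) + 102 = (I*√37)*(11*(1/27)) + 102 = (I*√37)*(11/27) + 102 = 11*I*√37/27 + 102 = 102 + 11*I*√37/27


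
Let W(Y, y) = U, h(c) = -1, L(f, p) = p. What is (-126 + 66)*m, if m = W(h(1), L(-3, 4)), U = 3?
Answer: -180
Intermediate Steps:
W(Y, y) = 3
m = 3
(-126 + 66)*m = (-126 + 66)*3 = -60*3 = -180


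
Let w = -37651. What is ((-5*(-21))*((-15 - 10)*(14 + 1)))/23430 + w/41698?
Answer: -42067028/16283069 ≈ -2.5835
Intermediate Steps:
((-5*(-21))*((-15 - 10)*(14 + 1)))/23430 + w/41698 = ((-5*(-21))*((-15 - 10)*(14 + 1)))/23430 - 37651/41698 = (105*(-25*15))*(1/23430) - 37651*1/41698 = (105*(-375))*(1/23430) - 37651/41698 = -39375*1/23430 - 37651/41698 = -2625/1562 - 37651/41698 = -42067028/16283069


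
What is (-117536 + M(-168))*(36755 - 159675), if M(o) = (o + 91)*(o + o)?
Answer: 11267338880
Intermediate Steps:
M(o) = 2*o*(91 + o) (M(o) = (91 + o)*(2*o) = 2*o*(91 + o))
(-117536 + M(-168))*(36755 - 159675) = (-117536 + 2*(-168)*(91 - 168))*(36755 - 159675) = (-117536 + 2*(-168)*(-77))*(-122920) = (-117536 + 25872)*(-122920) = -91664*(-122920) = 11267338880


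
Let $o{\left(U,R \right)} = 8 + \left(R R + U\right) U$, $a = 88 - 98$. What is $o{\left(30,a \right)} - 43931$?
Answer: $-40023$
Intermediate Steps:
$a = -10$ ($a = 88 - 98 = -10$)
$o{\left(U,R \right)} = 8 + U \left(U + R^{2}\right)$ ($o{\left(U,R \right)} = 8 + \left(R^{2} + U\right) U = 8 + \left(U + R^{2}\right) U = 8 + U \left(U + R^{2}\right)$)
$o{\left(30,a \right)} - 43931 = \left(8 + 30^{2} + 30 \left(-10\right)^{2}\right) - 43931 = \left(8 + 900 + 30 \cdot 100\right) - 43931 = \left(8 + 900 + 3000\right) - 43931 = 3908 - 43931 = -40023$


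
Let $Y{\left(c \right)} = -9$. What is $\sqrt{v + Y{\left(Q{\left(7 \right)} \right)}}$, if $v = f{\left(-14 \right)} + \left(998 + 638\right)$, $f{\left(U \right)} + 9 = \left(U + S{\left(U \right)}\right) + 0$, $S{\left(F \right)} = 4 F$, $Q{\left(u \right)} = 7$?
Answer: $6 \sqrt{43} \approx 39.345$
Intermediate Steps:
$f{\left(U \right)} = -9 + 5 U$ ($f{\left(U \right)} = -9 + \left(\left(U + 4 U\right) + 0\right) = -9 + \left(5 U + 0\right) = -9 + 5 U$)
$v = 1557$ ($v = \left(-9 + 5 \left(-14\right)\right) + \left(998 + 638\right) = \left(-9 - 70\right) + 1636 = -79 + 1636 = 1557$)
$\sqrt{v + Y{\left(Q{\left(7 \right)} \right)}} = \sqrt{1557 - 9} = \sqrt{1548} = 6 \sqrt{43}$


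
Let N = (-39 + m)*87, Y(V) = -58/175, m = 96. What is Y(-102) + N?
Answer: 867767/175 ≈ 4958.7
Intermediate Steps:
Y(V) = -58/175 (Y(V) = -58*1/175 = -58/175)
N = 4959 (N = (-39 + 96)*87 = 57*87 = 4959)
Y(-102) + N = -58/175 + 4959 = 867767/175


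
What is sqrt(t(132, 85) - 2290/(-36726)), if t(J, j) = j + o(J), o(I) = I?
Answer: 2*sqrt(18298343877)/18363 ≈ 14.733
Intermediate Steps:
t(J, j) = J + j (t(J, j) = j + J = J + j)
sqrt(t(132, 85) - 2290/(-36726)) = sqrt((132 + 85) - 2290/(-36726)) = sqrt(217 - 2290*(-1/36726)) = sqrt(217 + 1145/18363) = sqrt(3985916/18363) = 2*sqrt(18298343877)/18363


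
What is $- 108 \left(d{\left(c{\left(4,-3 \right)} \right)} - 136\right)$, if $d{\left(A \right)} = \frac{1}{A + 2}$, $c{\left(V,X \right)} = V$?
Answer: $14670$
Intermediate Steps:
$d{\left(A \right)} = \frac{1}{2 + A}$
$- 108 \left(d{\left(c{\left(4,-3 \right)} \right)} - 136\right) = - 108 \left(\frac{1}{2 + 4} - 136\right) = - 108 \left(\frac{1}{6} - 136\right) = \left(-108\right) \left(- \frac{815}{6}\right) = 14670$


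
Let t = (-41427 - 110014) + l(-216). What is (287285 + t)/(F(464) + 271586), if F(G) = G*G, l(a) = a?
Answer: 67814/243441 ≈ 0.27856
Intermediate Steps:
F(G) = G²
t = -151657 (t = (-41427 - 110014) - 216 = -151441 - 216 = -151657)
(287285 + t)/(F(464) + 271586) = (287285 - 151657)/(464² + 271586) = 135628/(215296 + 271586) = 135628/486882 = 135628*(1/486882) = 67814/243441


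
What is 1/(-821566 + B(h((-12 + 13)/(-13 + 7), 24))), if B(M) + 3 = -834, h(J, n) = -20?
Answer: -1/822403 ≈ -1.2159e-6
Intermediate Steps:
B(M) = -837 (B(M) = -3 - 834 = -837)
1/(-821566 + B(h((-12 + 13)/(-13 + 7), 24))) = 1/(-821566 - 837) = 1/(-822403) = -1/822403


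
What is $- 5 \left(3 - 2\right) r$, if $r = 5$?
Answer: $-25$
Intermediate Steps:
$- 5 \left(3 - 2\right) r = - 5 \left(3 - 2\right) 5 = \left(-5\right) 1 \cdot 5 = \left(-5\right) 5 = -25$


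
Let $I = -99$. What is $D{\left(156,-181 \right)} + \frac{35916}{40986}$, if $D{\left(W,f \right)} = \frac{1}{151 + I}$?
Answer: $\frac{318103}{355212} \approx 0.89553$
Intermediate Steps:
$D{\left(W,f \right)} = \frac{1}{52}$ ($D{\left(W,f \right)} = \frac{1}{151 - 99} = \frac{1}{52}$)
$D{\left(156,-181 \right)} + \frac{35916}{40986} = \frac{1}{52} + \frac{35916}{40986} = \frac{1}{52} + 35916 \cdot \frac{1}{40986} = \frac{1}{52} + \frac{5986}{6831} = \frac{318103}{355212}$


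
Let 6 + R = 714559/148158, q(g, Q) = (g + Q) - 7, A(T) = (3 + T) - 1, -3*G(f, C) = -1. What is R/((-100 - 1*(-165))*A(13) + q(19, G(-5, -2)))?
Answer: -174389/146281332 ≈ -0.0011921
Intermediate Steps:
G(f, C) = ⅓ (G(f, C) = -⅓*(-1) = ⅓)
A(T) = 2 + T
q(g, Q) = -7 + Q + g (q(g, Q) = (Q + g) - 7 = -7 + Q + g)
R = -174389/148158 (R = -6 + 714559/148158 = -174389/148158 ≈ -1.1770)
R/((-100 - 1*(-165))*A(13) + q(19, G(-5, -2))) = -174389/(148158*((-100 - 1*(-165))*(2 + 13) + (-7 + ⅓ + 19))) = -174389/(148158*((-100 + 165)*15 + 37/3)) = -174389/(148158*(65*15 + 37/3)) = -174389/(148158*(975 + 37/3)) = -174389/(148158*2962/3) = -174389/148158*3/2962 = -174389/146281332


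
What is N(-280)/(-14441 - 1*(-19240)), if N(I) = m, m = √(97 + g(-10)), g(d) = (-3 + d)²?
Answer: √266/4799 ≈ 0.0033985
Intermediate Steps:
m = √266 (m = √(97 + (-3 - 10)²) = √(97 + (-13)²) = √(97 + 169) = √266 ≈ 16.310)
N(I) = √266
N(-280)/(-14441 - 1*(-19240)) = √266/(-14441 - 1*(-19240)) = √266/(-14441 + 19240) = √266/4799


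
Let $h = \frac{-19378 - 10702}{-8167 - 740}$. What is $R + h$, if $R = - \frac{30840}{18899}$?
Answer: $\frac{293790040}{168333393} \approx 1.7453$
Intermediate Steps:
$h = \frac{30080}{8907}$ ($h = - \frac{30080}{-8907} = \left(-30080\right) \left(- \frac{1}{8907}\right) = \frac{30080}{8907} \approx 3.3771$)
$R = - \frac{30840}{18899}$ ($R = \left(-30840\right) \frac{1}{18899} = - \frac{30840}{18899} \approx -1.6318$)
$R + h = - \frac{30840}{18899} + \frac{30080}{8907} = \frac{293790040}{168333393}$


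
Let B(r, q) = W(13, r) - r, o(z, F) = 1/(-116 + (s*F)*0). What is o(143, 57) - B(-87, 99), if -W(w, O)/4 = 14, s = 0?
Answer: -3597/116 ≈ -31.009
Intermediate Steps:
o(z, F) = -1/116 (o(z, F) = 1/(-116 + (0*F)*0) = 1/(-116 + 0*0) = 1/(-116 + 0) = 1/(-116) = -1/116)
W(w, O) = -56 (W(w, O) = -4*14 = -56)
B(r, q) = -56 - r
o(143, 57) - B(-87, 99) = -1/116 - (-56 - 1*(-87)) = -1/116 - (-56 + 87) = -1/116 - 1*31 = -1/116 - 31 = -3597/116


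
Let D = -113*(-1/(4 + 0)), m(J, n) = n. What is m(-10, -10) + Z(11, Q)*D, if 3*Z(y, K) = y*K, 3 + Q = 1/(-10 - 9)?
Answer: -37187/114 ≈ -326.20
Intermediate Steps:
Q = -58/19 (Q = -3 + 1/(-10 - 9) = -3 + 1/(-19) = -3 - 1/19 = -58/19 ≈ -3.0526)
D = 113/4 (D = -113/(4*(-1)) = -113/(-4) = -113*(-1/4) = 113/4 ≈ 28.250)
Z(y, K) = K*y/3 (Z(y, K) = (y*K)/3 = (K*y)/3 = K*y/3)
m(-10, -10) + Z(11, Q)*D = -10 + ((1/3)*(-58/19)*11)*(113/4) = -10 - 638/57*113/4 = -10 - 36047/114 = -37187/114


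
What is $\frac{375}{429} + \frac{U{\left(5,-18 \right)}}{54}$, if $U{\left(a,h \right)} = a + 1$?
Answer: $\frac{1268}{1287} \approx 0.98524$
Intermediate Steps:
$U{\left(a,h \right)} = 1 + a$
$\frac{375}{429} + \frac{U{\left(5,-18 \right)}}{54} = \frac{375}{429} + \frac{1 + 5}{54} = 375 \cdot \frac{1}{429} + 6 \cdot \frac{1}{54} = \frac{125}{143} + \frac{1}{9} = \frac{1268}{1287}$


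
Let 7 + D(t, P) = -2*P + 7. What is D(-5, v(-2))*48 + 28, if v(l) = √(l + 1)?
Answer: 28 - 96*I ≈ 28.0 - 96.0*I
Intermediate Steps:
v(l) = √(1 + l)
D(t, P) = -2*P (D(t, P) = -7 + (-2*P + 7) = -7 + (7 - 2*P) = -2*P)
D(-5, v(-2))*48 + 28 = -2*√(1 - 2)*48 + 28 = -2*I*48 + 28 = -96*I + 28 = 28 - 96*I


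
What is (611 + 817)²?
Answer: 2039184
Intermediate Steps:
(611 + 817)² = 1428² = 2039184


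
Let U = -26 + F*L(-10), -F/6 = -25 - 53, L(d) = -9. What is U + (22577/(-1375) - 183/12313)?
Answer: -72029171476/16930375 ≈ -4254.4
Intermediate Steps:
F = 468 (F = -6*(-25 - 53) = -6*(-78) = 468)
U = -4238 (U = -26 + 468*(-9) = -26 - 4212 = -4238)
U + (22577/(-1375) - 183/12313) = -4238 + (22577/(-1375) - 183/12313) = -4238 + (22577*(-1/1375) - 183*1/12313) = -4238 + (-22577/1375 - 183/12313) = -4238 - 278242226/16930375 = -72029171476/16930375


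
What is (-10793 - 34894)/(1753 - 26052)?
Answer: 45687/24299 ≈ 1.8802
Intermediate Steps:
(-10793 - 34894)/(1753 - 26052) = -45687/(-24299) = -45687*(-1/24299) = 45687/24299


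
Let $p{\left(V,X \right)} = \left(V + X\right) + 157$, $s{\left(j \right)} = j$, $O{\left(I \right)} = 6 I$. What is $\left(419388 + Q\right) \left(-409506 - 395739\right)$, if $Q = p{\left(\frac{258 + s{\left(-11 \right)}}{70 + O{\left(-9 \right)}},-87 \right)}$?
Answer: $- \frac{5404462210875}{16} \approx -3.3778 \cdot 10^{11}$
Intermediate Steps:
$p{\left(V,X \right)} = 157 + V + X$
$Q = \frac{1367}{16}$ ($Q = 157 + \frac{258 - 11}{70 + 6 \left(-9\right)} - 87 = 157 + \frac{247}{70 - 54} - 87 = 157 + \frac{247}{16} - 87 = \frac{1367}{16} \approx 85.438$)
$\left(419388 + Q\right) \left(-409506 - 395739\right) = \left(419388 + \frac{1367}{16}\right) \left(-409506 - 395739\right) = \frac{6711575}{16} \left(-805245\right) = - \frac{5404462210875}{16}$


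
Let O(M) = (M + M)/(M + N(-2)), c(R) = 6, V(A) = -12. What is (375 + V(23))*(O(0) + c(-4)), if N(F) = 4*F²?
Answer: 2178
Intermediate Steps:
O(M) = 2*M/(16 + M) (O(M) = (M + M)/(M + 4*(-2)²) = (2*M)/(M + 4*4) = (2*M)/(M + 16) = (2*M)/(16 + M) = 2*M/(16 + M))
(375 + V(23))*(O(0) + c(-4)) = (375 - 12)*(2*0/(16 + 0) + 6) = 363*(2*0/16 + 6) = 363*(2*0*(1/16) + 6) = 363*(0 + 6) = 363*6 = 2178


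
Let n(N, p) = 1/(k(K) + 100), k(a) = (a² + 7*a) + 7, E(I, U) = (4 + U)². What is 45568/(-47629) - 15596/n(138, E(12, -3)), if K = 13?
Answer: -272615676996/47629 ≈ -5.7237e+6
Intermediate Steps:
k(a) = 7 + a² + 7*a
n(N, p) = 1/367 (n(N, p) = 1/((7 + 13² + 7*13) + 100) = 1/((7 + 169 + 91) + 100) = 1/(267 + 100) = 1/367)
45568/(-47629) - 15596/n(138, E(12, -3)) = 45568/(-47629) - 15596/1/367 = 45568*(-1/47629) - 15596*367 = -45568/47629 - 5723732 = -272615676996/47629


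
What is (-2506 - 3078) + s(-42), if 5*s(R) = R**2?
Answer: -26156/5 ≈ -5231.2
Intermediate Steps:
s(R) = R**2/5
(-2506 - 3078) + s(-42) = (-2506 - 3078) + (1/5)*(-42)**2 = -5584 + (1/5)*1764 = -5584 + 1764/5 = -26156/5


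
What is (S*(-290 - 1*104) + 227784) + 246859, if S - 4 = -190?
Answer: 547927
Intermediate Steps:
S = -186 (S = 4 - 190 = -186)
(S*(-290 - 1*104) + 227784) + 246859 = (-186*(-290 - 1*104) + 227784) + 246859 = (-186*(-290 - 104) + 227784) + 246859 = (-186*(-394) + 227784) + 246859 = (73284 + 227784) + 246859 = 301068 + 246859 = 547927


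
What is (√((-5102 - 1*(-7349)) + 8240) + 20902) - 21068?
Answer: -166 + √10487 ≈ -63.594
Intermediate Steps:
(√((-5102 - 1*(-7349)) + 8240) + 20902) - 21068 = (√((-5102 + 7349) + 8240) + 20902) - 21068 = (√(2247 + 8240) + 20902) - 21068 = (√10487 + 20902) - 21068 = (20902 + √10487) - 21068 = -166 + √10487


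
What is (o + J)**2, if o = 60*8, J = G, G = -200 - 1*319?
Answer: 1521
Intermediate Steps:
G = -519 (G = -200 - 319 = -519)
J = -519
o = 480
(o + J)**2 = (480 - 519)**2 = (-39)**2 = 1521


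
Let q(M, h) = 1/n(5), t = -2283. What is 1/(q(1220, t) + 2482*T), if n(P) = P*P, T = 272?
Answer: 25/16877601 ≈ 1.4813e-6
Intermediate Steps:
n(P) = P²
q(M, h) = 1/25 (q(M, h) = 1/(5²) = 1/25)
1/(q(1220, t) + 2482*T) = 1/(1/25 + 2482*272) = 1/(1/25 + 675104) = 1/(16877601/25) = 25/16877601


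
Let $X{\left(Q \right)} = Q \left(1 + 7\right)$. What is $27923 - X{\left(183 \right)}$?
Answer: $26459$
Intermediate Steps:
$X{\left(Q \right)} = 8 Q$ ($X{\left(Q \right)} = Q 8 = 8 Q$)
$27923 - X{\left(183 \right)} = 27923 - 8 \cdot 183 = 27923 - 1464 = 26459$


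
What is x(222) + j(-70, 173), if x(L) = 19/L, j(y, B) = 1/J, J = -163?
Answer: 2875/36186 ≈ 0.079451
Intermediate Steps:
j(y, B) = -1/163 (j(y, B) = 1/(-163) = -1/163)
x(222) + j(-70, 173) = 19/222 - 1/163 = 2875/36186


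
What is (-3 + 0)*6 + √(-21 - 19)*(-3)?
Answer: -18 - 6*I*√10 ≈ -18.0 - 18.974*I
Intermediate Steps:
(-3 + 0)*6 + √(-21 - 19)*(-3) = -3*6 + √(-40)*(-3) = -18 + (2*I*√10)*(-3) = -18 - 6*I*√10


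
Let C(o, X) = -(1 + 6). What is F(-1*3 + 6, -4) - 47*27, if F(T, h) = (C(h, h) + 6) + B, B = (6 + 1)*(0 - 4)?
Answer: -1298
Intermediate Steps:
B = -28 (B = 7*(-4) = -28)
C(o, X) = -7 (C(o, X) = -1*7 = -7)
F(T, h) = -29 (F(T, h) = (-7 + 6) - 28 = -1 - 28 = -29)
F(-1*3 + 6, -4) - 47*27 = -29 - 47*27 = -29 - 1269 = -1298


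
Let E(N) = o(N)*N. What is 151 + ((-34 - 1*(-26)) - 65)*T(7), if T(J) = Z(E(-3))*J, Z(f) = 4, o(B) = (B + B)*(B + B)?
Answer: -1893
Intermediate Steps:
o(B) = 4*B² (o(B) = (2*B)*(2*B) = 4*B²)
E(N) = 4*N³ (E(N) = (4*N²)*N = 4*N³)
T(J) = 4*J
151 + ((-34 - 1*(-26)) - 65)*T(7) = 151 + ((-34 - 1*(-26)) - 65)*(4*7) = 151 + ((-34 + 26) - 65)*28 = 151 + (-8 - 65)*28 = 151 - 73*28 = 151 - 2044 = -1893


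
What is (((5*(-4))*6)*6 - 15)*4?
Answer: -2940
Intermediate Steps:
(((5*(-4))*6)*6 - 15)*4 = (-20*6*6 - 15)*4 = (-120*6 - 15)*4 = (-720 - 15)*4 = -735*4 = -2940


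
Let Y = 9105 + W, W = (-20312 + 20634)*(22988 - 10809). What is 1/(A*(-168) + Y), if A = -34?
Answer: 1/3936455 ≈ 2.5404e-7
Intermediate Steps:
W = 3921638 (W = 322*12179 = 3921638)
Y = 3930743 (Y = 9105 + 3921638 = 3930743)
1/(A*(-168) + Y) = 1/(-34*(-168) + 3930743) = 1/(5712 + 3930743) = 1/3936455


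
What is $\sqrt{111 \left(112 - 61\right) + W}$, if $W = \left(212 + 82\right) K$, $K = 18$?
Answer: $3 \sqrt{1217} \approx 104.66$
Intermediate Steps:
$W = 5292$ ($W = \left(212 + 82\right) 18 = 294 \cdot 18 = 5292$)
$\sqrt{111 \left(112 - 61\right) + W} = \sqrt{111 \left(112 - 61\right) + 5292} = \sqrt{111 \cdot 51 + 5292} = \sqrt{5661 + 5292} = \sqrt{10953} = 3 \sqrt{1217}$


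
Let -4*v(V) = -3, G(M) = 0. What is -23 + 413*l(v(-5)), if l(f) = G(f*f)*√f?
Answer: -23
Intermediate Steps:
v(V) = ¾ (v(V) = -¼*(-3) = ¾)
l(f) = 0 (l(f) = 0*√f = 0)
-23 + 413*l(v(-5)) = -23 + 413*0 = -23 + 0 = -23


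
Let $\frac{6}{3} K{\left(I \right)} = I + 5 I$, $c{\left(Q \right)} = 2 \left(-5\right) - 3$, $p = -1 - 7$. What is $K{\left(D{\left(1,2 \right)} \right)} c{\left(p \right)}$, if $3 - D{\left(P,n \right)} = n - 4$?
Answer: $-195$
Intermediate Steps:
$D{\left(P,n \right)} = 7 - n$ ($D{\left(P,n \right)} = 3 - \left(n - 4\right) = 3 - \left(-4 + n\right) = 7 - n$)
$p = -8$ ($p = -1 - 7 = -8$)
$c{\left(Q \right)} = -13$ ($c{\left(Q \right)} = -10 - 3 = -13$)
$K{\left(I \right)} = 3 I$ ($K{\left(I \right)} = \frac{I + 5 I}{2} = \frac{6 I}{2} = 3 I$)
$K{\left(D{\left(1,2 \right)} \right)} c{\left(p \right)} = 3 \left(7 - 2\right) \left(-13\right) = 3 \cdot 5 \left(-13\right) = 15 \left(-13\right) = -195$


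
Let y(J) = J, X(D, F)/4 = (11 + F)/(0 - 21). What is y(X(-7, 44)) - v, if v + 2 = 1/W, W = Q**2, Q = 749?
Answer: -14265457/1683003 ≈ -8.4762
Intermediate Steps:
X(D, F) = -44/21 - 4*F/21 (X(D, F) = 4*((11 + F)/(0 - 21)) = 4*((11 + F)/(-21)) = 4*((11 + F)*(-1/21)) = 4*(-11/21 - F/21) = -44/21 - 4*F/21)
W = 561001 (W = 749**2 = 561001)
v = -1122001/561001 (v = -2 + 1/561001 = -1122001/561001 ≈ -2.0000)
y(X(-7, 44)) - v = (-44/21 - 4/21*44) - 1*(-1122001/561001) = (-44/21 - 176/21) + 1122001/561001 = -220/21 + 1122001/561001 = -14265457/1683003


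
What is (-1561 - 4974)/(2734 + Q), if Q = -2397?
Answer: -6535/337 ≈ -19.392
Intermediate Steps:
(-1561 - 4974)/(2734 + Q) = (-1561 - 4974)/(2734 - 2397) = -6535/337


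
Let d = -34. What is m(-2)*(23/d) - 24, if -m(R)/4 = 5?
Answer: -178/17 ≈ -10.471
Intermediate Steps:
m(R) = -20 (m(R) = -4*5 = -20)
m(-2)*(23/d) - 24 = -460/(-34) - 24 = -460*(-1)/34 - 24 = -20*(-23/34) - 24 = 230/17 - 24 = -178/17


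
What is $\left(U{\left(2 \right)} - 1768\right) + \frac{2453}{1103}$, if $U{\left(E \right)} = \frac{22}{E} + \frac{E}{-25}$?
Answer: $- \frac{48390156}{27575} \approx -1754.9$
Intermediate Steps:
$U{\left(E \right)} = \frac{22}{E} - \frac{E}{25}$ ($U{\left(E \right)} = \frac{22}{E} + E \left(- \frac{1}{25}\right) = \frac{22}{E} - \frac{E}{25}$)
$\left(U{\left(2 \right)} - 1768\right) + \frac{2453}{1103} = \left(\left(\frac{22}{2} - \frac{2}{25}\right) - 1768\right) + \frac{2453}{1103} = \left(\left(22 \cdot \frac{1}{2} - \frac{2}{25}\right) - 1768\right) + 2453 \cdot \frac{1}{1103} = \left(\left(11 - \frac{2}{25}\right) - 1768\right) + \frac{2453}{1103} = \left(\frac{273}{25} - 1768\right) + \frac{2453}{1103} = - \frac{43927}{25} + \frac{2453}{1103} = - \frac{48390156}{27575}$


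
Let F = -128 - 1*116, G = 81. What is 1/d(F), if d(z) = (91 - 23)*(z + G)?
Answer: -1/11084 ≈ -9.0220e-5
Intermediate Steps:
F = -244 (F = -128 - 116 = -244)
d(z) = 5508 + 68*z (d(z) = (91 - 23)*(z + 81) = 68*(81 + z) = 5508 + 68*z)
1/d(F) = 1/(5508 + 68*(-244)) = 1/(5508 - 16592) = 1/(-11084) = -1/11084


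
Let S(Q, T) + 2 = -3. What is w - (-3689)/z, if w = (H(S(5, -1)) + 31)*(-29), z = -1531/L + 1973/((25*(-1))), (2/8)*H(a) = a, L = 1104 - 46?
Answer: -775675221/2125709 ≈ -364.90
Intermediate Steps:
L = 1058
S(Q, T) = -5 (S(Q, T) = -2 - 3 = -5)
H(a) = 4*a
z = -2125709/26450 (z = -1531/1058 + 1973/((25*(-1))) = -1531*1/1058 + 1973/(-25) = -1531/1058 + 1973*(-1/25) = -1531/1058 - 1973/25 = -2125709/26450 ≈ -80.367)
w = -319 (w = (4*(-5) + 31)*(-29) = (-20 + 31)*(-29) = 11*(-29) = -319)
w - (-3689)/z = -319 - (-3689)/(-2125709/26450) = -319 - (-3689)*(-26450)/2125709 = -319 - 1*97574050/2125709 = -319 - 97574050/2125709 = -775675221/2125709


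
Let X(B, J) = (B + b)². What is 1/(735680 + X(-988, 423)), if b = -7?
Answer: 1/1725705 ≈ 5.7947e-7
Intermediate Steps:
X(B, J) = (-7 + B)² (X(B, J) = (B - 7)² = (-7 + B)²)
1/(735680 + X(-988, 423)) = 1/(735680 + (-7 - 988)²) = 1/(735680 + (-995)²) = 1/(735680 + 990025) = 1/1725705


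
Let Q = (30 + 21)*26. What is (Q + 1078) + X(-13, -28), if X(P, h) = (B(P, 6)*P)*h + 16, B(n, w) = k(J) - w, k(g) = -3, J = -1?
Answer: -856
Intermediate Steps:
B(n, w) = -3 - w
Q = 1326 (Q = 51*26 = 1326)
X(P, h) = 16 - 9*P*h (X(P, h) = ((-3 - 1*6)*P)*h + 16 = ((-3 - 6)*P)*h + 16 = (-9*P)*h + 16 = -9*P*h + 16 = 16 - 9*P*h)
(Q + 1078) + X(-13, -28) = (1326 + 1078) + (16 - 9*(-13)*(-28)) = 2404 + (16 - 3276) = 2404 - 3260 = -856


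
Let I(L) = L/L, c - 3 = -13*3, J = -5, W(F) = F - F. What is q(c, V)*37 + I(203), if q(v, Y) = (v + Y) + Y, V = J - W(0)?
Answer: -1701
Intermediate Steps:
W(F) = 0
c = -36 (c = 3 - 13*3 = 3 - 39 = -36)
V = -5 (V = -5 - 1*0 = -5 + 0 = -5)
I(L) = 1
q(v, Y) = v + 2*Y (q(v, Y) = (Y + v) + Y = v + 2*Y)
q(c, V)*37 + I(203) = (-36 + 2*(-5))*37 + 1 = (-36 - 10)*37 + 1 = -46*37 + 1 = -1702 + 1 = -1701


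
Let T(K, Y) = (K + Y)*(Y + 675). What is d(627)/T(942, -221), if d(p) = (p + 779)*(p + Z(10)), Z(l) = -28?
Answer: 421097/163667 ≈ 2.5729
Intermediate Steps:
d(p) = (-28 + p)*(779 + p) (d(p) = (p + 779)*(p - 28) = (779 + p)*(-28 + p) = (-28 + p)*(779 + p))
T(K, Y) = (675 + Y)*(K + Y) (T(K, Y) = (K + Y)*(675 + Y) = (675 + Y)*(K + Y))
d(627)/T(942, -221) = (-21812 + 627² + 751*627)/((-221)² + 675*942 + 675*(-221) + 942*(-221)) = (-21812 + 393129 + 470877)/(48841 + 635850 - 149175 - 208182) = 842194/327334 = 842194*(1/327334) = 421097/163667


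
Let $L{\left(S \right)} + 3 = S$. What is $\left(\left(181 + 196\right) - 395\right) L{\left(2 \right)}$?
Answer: $18$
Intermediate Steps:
$L{\left(S \right)} = -3 + S$
$\left(\left(181 + 196\right) - 395\right) L{\left(2 \right)} = \left(\left(181 + 196\right) - 395\right) \left(-3 + 2\right) = \left(377 - 395\right) \left(-1\right) = \left(-18\right) \left(-1\right) = 18$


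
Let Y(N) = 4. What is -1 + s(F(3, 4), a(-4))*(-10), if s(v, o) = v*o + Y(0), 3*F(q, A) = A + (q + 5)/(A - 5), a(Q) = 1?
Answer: -83/3 ≈ -27.667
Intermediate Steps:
F(q, A) = A/3 + (5 + q)/(3*(-5 + A)) (F(q, A) = (A + (q + 5)/(A - 5))/3 = (A + (5 + q)/(-5 + A))/3 = A/3 + (5 + q)/(3*(-5 + A)))
s(v, o) = 4 + o*v (s(v, o) = v*o + 4 = o*v + 4 = 4 + o*v)
-1 + s(F(3, 4), a(-4))*(-10) = -1 + (4 + 1*((5 + 3 + 4**2 - 5*4)/(3*(-5 + 4))))*(-10) = -1 + (4 + 1*((1/3)*(5 + 3 + 16 - 20)/(-1)))*(-10) = -1 + (4 + 1*((1/3)*(-1)*4))*(-10) = -1 + (4 + 1*(-4/3))*(-10) = -1 + (4 - 4/3)*(-10) = -1 + (8/3)*(-10) = -1 - 80/3 = -83/3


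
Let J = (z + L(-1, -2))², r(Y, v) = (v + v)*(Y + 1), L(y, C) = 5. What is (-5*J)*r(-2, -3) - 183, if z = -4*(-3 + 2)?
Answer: -2613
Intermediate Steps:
r(Y, v) = 2*v*(1 + Y) (r(Y, v) = (2*v)*(1 + Y) = 2*v*(1 + Y))
z = 4 (z = -4*(-1) = 4)
J = 81 (J = (4 + 5)² = 9² = 81)
(-5*J)*r(-2, -3) - 183 = (-5*81)*(2*(-3)*(1 - 2)) - 183 = -810*(-3)*(-1) - 183 = -405*6 - 183 = -2430 - 183 = -2613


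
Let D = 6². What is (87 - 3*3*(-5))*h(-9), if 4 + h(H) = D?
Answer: 4224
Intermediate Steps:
D = 36
h(H) = 32 (h(H) = -4 + 36 = 32)
(87 - 3*3*(-5))*h(-9) = (87 - 3*3*(-5))*32 = (87 - 9*(-5))*32 = (87 + 45)*32 = 132*32 = 4224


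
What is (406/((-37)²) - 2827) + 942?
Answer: -2580159/1369 ≈ -1884.7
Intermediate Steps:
(406/((-37)²) - 2827) + 942 = (406/1369 - 2827) + 942 = -3869757/1369 + 942 = -2580159/1369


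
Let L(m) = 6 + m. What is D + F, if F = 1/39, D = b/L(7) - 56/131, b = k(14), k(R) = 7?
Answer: 698/5109 ≈ 0.13662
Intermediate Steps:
b = 7
D = 189/1703 (D = 7/(6 + 7) - 56/131 = 7/13 - 56*1/131 = 7*(1/13) - 56/131 = 7/13 - 56/131 = 189/1703 ≈ 0.11098)
F = 1/39 ≈ 0.025641
D + F = 189/1703 + 1/39 = 698/5109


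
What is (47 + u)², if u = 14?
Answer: 3721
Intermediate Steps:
(47 + u)² = (47 + 14)² = 61² = 3721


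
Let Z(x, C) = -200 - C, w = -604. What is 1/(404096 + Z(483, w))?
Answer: 1/404500 ≈ 2.4722e-6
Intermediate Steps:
1/(404096 + Z(483, w)) = 1/(404096 + (-200 - 1*(-604))) = 1/(404096 + (-200 + 604)) = 1/(404096 + 404) = 1/404500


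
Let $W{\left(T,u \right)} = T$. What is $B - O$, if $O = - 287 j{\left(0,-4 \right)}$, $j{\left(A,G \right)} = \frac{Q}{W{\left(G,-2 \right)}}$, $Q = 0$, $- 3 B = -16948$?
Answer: $\frac{16948}{3} \approx 5649.3$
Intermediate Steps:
$B = \frac{16948}{3}$ ($B = \left(- \frac{1}{3}\right) \left(-16948\right) = \frac{16948}{3} \approx 5649.3$)
$j{\left(A,G \right)} = 0$ ($j{\left(A,G \right)} = \frac{0}{G} = 0$)
$O = 0$ ($O = \left(-287\right) 0 = 0$)
$B - O = \frac{16948}{3} - 0 = \frac{16948}{3} + 0 = \frac{16948}{3}$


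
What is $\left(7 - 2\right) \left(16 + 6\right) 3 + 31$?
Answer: $361$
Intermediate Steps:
$\left(7 - 2\right) \left(16 + 6\right) 3 + 31 = 5 \cdot 22 \cdot 3 + 31 = 110 \cdot 3 + 31 = 330 + 31 = 361$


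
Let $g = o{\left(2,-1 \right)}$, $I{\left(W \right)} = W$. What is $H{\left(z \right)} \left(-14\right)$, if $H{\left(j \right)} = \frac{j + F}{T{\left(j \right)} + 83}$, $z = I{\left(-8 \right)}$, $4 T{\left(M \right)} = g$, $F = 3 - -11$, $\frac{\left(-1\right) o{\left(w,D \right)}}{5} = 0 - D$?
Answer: $- \frac{112}{109} \approx -1.0275$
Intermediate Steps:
$o{\left(w,D \right)} = 5 D$ ($o{\left(w,D \right)} = - 5 \left(0 - D\right) = - 5 \left(- D\right) = 5 D$)
$F = 14$ ($F = 3 + 11 = 14$)
$g = -5$ ($g = 5 \left(-1\right) = -5$)
$T{\left(M \right)} = - \frac{5}{4}$ ($T{\left(M \right)} = \frac{1}{4} \left(-5\right) = - \frac{5}{4}$)
$z = -8$
$H{\left(j \right)} = \frac{56}{327} + \frac{4 j}{327}$ ($H{\left(j \right)} = \frac{j + 14}{- \frac{5}{4} + 83} = \frac{14 + j}{\frac{327}{4}} = \left(14 + j\right) \frac{4}{327} = \frac{56}{327} + \frac{4 j}{327}$)
$H{\left(z \right)} \left(-14\right) = \left(\frac{56}{327} + \frac{4}{327} \left(-8\right)\right) \left(-14\right) = \left(\frac{56}{327} - \frac{32}{327}\right) \left(-14\right) = \frac{8}{109} \left(-14\right) = - \frac{112}{109}$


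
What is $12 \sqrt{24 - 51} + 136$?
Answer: $136 + 36 i \sqrt{3} \approx 136.0 + 62.354 i$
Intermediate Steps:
$12 \sqrt{24 - 51} + 136 = 12 \sqrt{-27} + 136 = 12 \cdot 3 i \sqrt{3} + 136 = 36 i \sqrt{3} + 136 = 136 + 36 i \sqrt{3}$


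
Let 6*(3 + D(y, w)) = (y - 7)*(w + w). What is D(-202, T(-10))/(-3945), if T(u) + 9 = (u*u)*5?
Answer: 102628/11835 ≈ 8.6716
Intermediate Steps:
T(u) = -9 + 5*u² (T(u) = -9 + (u*u)*5 = -9 + u²*5 = -9 + 5*u²)
D(y, w) = -3 + w*(-7 + y)/3 (D(y, w) = -3 + ((y - 7)*(w + w))/6 = -3 + ((-7 + y)*(2*w))/6 = -3 + (2*w*(-7 + y))/6 = -3 + w*(-7 + y)/3)
D(-202, T(-10))/(-3945) = (-3 - 7*(-9 + 5*(-10)²)/3 + (⅓)*(-9 + 5*(-10)²)*(-202))/(-3945) = (-3 - 7*(-9 + 5*100)/3 + (⅓)*(-9 + 5*100)*(-202))*(-1/3945) = (-3 - 7*(-9 + 500)/3 + (⅓)*(-9 + 500)*(-202))*(-1/3945) = (-3 - 7/3*491 + (⅓)*491*(-202))*(-1/3945) = (-3 - 3437/3 - 99182/3)*(-1/3945) = -102628/3*(-1/3945) = 102628/11835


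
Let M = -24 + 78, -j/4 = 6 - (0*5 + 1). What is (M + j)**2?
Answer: 1156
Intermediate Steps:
j = -20 (j = -4*(6 - (0*5 + 1)) = -4*(6 - (0 + 1)) = -4*(6 - 1*1) = -4*(6 - 1) = -4*5 = -20)
M = 54
(M + j)**2 = (54 - 20)**2 = 34**2 = 1156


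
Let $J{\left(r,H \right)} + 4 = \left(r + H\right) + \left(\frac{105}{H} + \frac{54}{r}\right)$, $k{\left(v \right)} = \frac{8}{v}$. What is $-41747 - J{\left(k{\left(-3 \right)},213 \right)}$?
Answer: $- \frac{35727407}{852} \approx -41934.0$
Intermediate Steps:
$J{\left(r,H \right)} = -4 + H + r + \frac{54}{r} + \frac{105}{H}$ ($J{\left(r,H \right)} = -4 + \left(\left(r + H\right) + \left(\frac{105}{H} + \frac{54}{r}\right)\right) = -4 + \left(\left(H + r\right) + \left(\frac{54}{r} + \frac{105}{H}\right)\right) = -4 + \left(H + r + \frac{54}{r} + \frac{105}{H}\right) = -4 + H + r + \frac{54}{r} + \frac{105}{H}$)
$-41747 - J{\left(k{\left(-3 \right)},213 \right)} = -41747 - \left(-4 + 213 + \frac{8}{-3} + \frac{54}{8 \frac{1}{-3}} + \frac{105}{213}\right) = -41747 - \left(-4 + 213 + 8 \left(- \frac{1}{3}\right) + \frac{54}{8 \left(- \frac{1}{3}\right)} + 105 \cdot \frac{1}{213}\right) = -41747 - \left(-4 + 213 - \frac{8}{3} + \frac{54}{- \frac{8}{3}} + \frac{35}{71}\right) = -41747 - \left(-4 + 213 - \frac{8}{3} + 54 \left(- \frac{3}{8}\right) + \frac{35}{71}\right) = -41747 - \left(-4 + 213 - \frac{8}{3} - \frac{81}{4} + \frac{35}{71}\right) = -41747 - \frac{158963}{852} = - \frac{35727407}{852}$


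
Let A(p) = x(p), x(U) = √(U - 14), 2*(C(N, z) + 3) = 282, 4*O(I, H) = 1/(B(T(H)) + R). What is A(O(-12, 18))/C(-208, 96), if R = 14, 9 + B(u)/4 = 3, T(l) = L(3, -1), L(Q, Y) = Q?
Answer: I*√5610/2760 ≈ 0.027138*I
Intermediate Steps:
T(l) = 3
B(u) = -24 (B(u) = -36 + 4*3 = -36 + 12 = -24)
O(I, H) = -1/40 (O(I, H) = 1/(4*(-24 + 14)) = (¼)/(-10) = (¼)*(-⅒) = -1/40)
C(N, z) = 138 (C(N, z) = -3 + (½)*282 = -3 + 141 = 138)
x(U) = √(-14 + U)
A(p) = √(-14 + p)
A(O(-12, 18))/C(-208, 96) = √(-14 - 1/40)/138 = √(-561/40)*(1/138) = (I*√5610/20)*(1/138) = I*√5610/2760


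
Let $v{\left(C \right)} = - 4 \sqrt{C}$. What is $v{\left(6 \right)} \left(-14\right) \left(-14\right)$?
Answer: $- 784 \sqrt{6} \approx -1920.4$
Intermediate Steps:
$v{\left(6 \right)} \left(-14\right) \left(-14\right) = - 4 \sqrt{6} \left(-14\right) \left(-14\right) = 56 \sqrt{6} \left(-14\right) = - 784 \sqrt{6}$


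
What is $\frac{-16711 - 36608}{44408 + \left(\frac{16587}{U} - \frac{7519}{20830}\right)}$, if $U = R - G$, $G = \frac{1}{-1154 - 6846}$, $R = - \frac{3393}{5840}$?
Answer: $- \frac{376757301122790}{112012536903467} \approx -3.3635$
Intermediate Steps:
$R = - \frac{3393}{5840}$ ($R = \left(-3393\right) \frac{1}{5840} = - \frac{3393}{5840} \approx -0.58099$)
$G = - \frac{1}{8000}$ ($G = \frac{1}{-8000} = - \frac{1}{8000} \approx -0.000125$)
$U = - \frac{339227}{584000}$ ($U = - \frac{3393}{5840} - - \frac{1}{8000} = - \frac{3393}{5840} + \frac{1}{8000} = - \frac{339227}{584000} \approx -0.58087$)
$\frac{-16711 - 36608}{44408 + \left(\frac{16587}{U} - \frac{7519}{20830}\right)} = \frac{-16711 - 36608}{44408 + \left(\frac{16587}{- \frac{339227}{584000}} - \frac{7519}{20830}\right)} = - \frac{53319}{44408 + \left(16587 \left(- \frac{584000}{339227}\right) - \frac{7519}{20830}\right)} = - \frac{53319}{44408 - \frac{201778761287813}{7066098410}} = - \frac{53319}{\frac{112012536903467}{7066098410}} = \left(-53319\right) \frac{7066098410}{112012536903467} = - \frac{376757301122790}{112012536903467}$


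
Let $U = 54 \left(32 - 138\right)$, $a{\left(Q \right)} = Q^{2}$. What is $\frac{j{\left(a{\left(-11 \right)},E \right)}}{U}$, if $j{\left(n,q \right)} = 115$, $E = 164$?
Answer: $- \frac{115}{5724} \approx -0.020091$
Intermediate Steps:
$U = -5724$ ($U = 54 \left(-106\right) = -5724$)
$\frac{j{\left(a{\left(-11 \right)},E \right)}}{U} = \frac{115}{-5724} = 115 \left(- \frac{1}{5724}\right) = - \frac{115}{5724}$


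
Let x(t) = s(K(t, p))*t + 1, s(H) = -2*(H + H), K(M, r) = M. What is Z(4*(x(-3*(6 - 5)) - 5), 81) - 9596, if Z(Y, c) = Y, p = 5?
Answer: -9756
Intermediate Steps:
s(H) = -4*H
x(t) = 1 - 4*t**2 (x(t) = (-4*t)*t + 1 = -4*t**2 + 1 = 1 - 4*t**2)
Z(4*(x(-3*(6 - 5)) - 5), 81) - 9596 = 4*((1 - 4*9*(6 - 5)**2) - 5) - 9596 = 4*((1 - 4*(-3*1)**2) - 5) - 9596 = 4*((1 - 4*(-3)**2) - 5) - 9596 = 4*((1 - 4*9) - 5) - 9596 = 4*((1 - 36) - 5) - 9596 = 4*(-35 - 5) - 9596 = 4*(-40) - 9596 = -160 - 9596 = -9756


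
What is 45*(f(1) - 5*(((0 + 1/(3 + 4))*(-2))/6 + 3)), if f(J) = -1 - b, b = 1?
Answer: -5280/7 ≈ -754.29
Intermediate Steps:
f(J) = -2 (f(J) = -1 - 1*1 = -1 - 1 = -2)
45*(f(1) - 5*(((0 + 1/(3 + 4))*(-2))/6 + 3)) = 45*(-2 - 5*(((0 + 1/(3 + 4))*(-2))/6 + 3)) = 45*(-2 - 5*(((0 + 1/7)*(-2))*(1/6) + 3)) = 45*(-2 - 5*(((1/7)*(-2))*(1/6) + 3)) = 45*(-2 - 5*(-2/7*1/6 + 3)) = 45*(-2 - 5*(-1/21 + 3)) = 45*(-2 - 5*62/21) = 45*(-2 - 310/21) = 45*(-352/21) = -5280/7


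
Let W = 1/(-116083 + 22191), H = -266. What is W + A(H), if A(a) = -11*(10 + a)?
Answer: 264399871/93892 ≈ 2816.0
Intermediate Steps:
A(a) = -110 - 11*a
W = -1/93892 (W = 1/(-93892) = -1/93892 ≈ -1.0651e-5)
W + A(H) = -1/93892 + (-110 - 11*(-266)) = -1/93892 + (-110 + 2926) = -1/93892 + 2816 = 264399871/93892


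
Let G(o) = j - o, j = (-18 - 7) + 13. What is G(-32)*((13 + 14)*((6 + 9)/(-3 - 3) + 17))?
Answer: 7830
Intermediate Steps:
j = -12 (j = -25 + 13 = -12)
G(o) = -12 - o
G(-32)*((13 + 14)*((6 + 9)/(-3 - 3) + 17)) = (-12 - 1*(-32))*((13 + 14)*((6 + 9)/(-3 - 3) + 17)) = (-12 + 32)*(27*(15/(-6) + 17)) = 20*(27*(15*(-1/6) + 17)) = 20*(27*(-5/2 + 17)) = 20*(27*(29/2)) = 20*(783/2) = 7830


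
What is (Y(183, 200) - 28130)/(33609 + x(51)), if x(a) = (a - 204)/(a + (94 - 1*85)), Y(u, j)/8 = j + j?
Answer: -55400/74681 ≈ -0.74182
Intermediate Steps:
Y(u, j) = 16*j (Y(u, j) = 8*(j + j) = 8*(2*j) = 16*j)
x(a) = (-204 + a)/(9 + a) (x(a) = (-204 + a)/(a + (94 - 85)) = (-204 + a)/(a + 9) = (-204 + a)/(9 + a))
(Y(183, 200) - 28130)/(33609 + x(51)) = (16*200 - 28130)/(33609 + (-204 + 51)/(9 + 51)) = (3200 - 28130)/(33609 - 153/60) = -24930/(33609 + (1/60)*(-153)) = -24930/(33609 - 51/20) = -24930/672129/20 = -24930*20/672129 = -55400/74681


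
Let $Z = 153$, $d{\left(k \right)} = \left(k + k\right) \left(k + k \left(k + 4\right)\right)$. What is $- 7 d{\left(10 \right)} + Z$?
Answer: $-20847$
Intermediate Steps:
$d{\left(k \right)} = 2 k \left(k + k \left(4 + k\right)\right)$
$- 7 d{\left(10 \right)} + Z = - 7 \cdot 2 \cdot 10^{2} \left(5 + 10\right) + 153 = - 7 \cdot 2 \cdot 100 \cdot 15 + 153 = \left(-7\right) 3000 + 153 = -21000 + 153 = -20847$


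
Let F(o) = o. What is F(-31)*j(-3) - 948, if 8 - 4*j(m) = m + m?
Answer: -2113/2 ≈ -1056.5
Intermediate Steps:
j(m) = 2 - m/2 (j(m) = 2 - (m + m)/4 = 2 - m/2)
F(-31)*j(-3) - 948 = -31*(2 - ½*(-3)) - 948 = -31*(2 + 3/2) - 948 = -31*7/2 - 948 = -217/2 - 948 = -2113/2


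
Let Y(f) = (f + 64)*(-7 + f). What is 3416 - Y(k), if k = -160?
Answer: -12616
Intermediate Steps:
Y(f) = (-7 + f)*(64 + f) (Y(f) = (64 + f)*(-7 + f) = (-7 + f)*(64 + f))
3416 - Y(k) = 3416 - (-448 + (-160)**2 + 57*(-160)) = 3416 - (-448 + 25600 - 9120) = 3416 - 1*16032 = 3416 - 16032 = -12616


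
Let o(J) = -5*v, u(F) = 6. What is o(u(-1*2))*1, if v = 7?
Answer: -35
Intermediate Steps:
o(J) = -35 (o(J) = -5*7 = -35)
o(u(-1*2))*1 = -35*1 = -35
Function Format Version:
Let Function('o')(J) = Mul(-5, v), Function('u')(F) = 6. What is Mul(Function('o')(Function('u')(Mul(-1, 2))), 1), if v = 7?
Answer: -35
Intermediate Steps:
Function('o')(J) = -35 (Function('o')(J) = Mul(-5, 7) = -35)
Mul(Function('o')(Function('u')(Mul(-1, 2))), 1) = Mul(-35, 1) = -35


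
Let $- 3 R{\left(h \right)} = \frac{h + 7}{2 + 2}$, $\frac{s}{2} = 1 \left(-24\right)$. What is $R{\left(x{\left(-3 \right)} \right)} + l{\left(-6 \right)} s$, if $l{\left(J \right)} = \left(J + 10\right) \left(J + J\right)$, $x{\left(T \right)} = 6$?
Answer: $\frac{27635}{12} \approx 2302.9$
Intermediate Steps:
$s = -48$ ($s = 2 \cdot 1 \left(-24\right) = 2 \left(-24\right) = -48$)
$R{\left(h \right)} = - \frac{7}{12} - \frac{h}{12}$ ($R{\left(h \right)} = - \frac{\left(h + 7\right) \frac{1}{2 + 2}}{3} = - \frac{\left(7 + h\right) \frac{1}{4}}{3} = - \frac{\frac{7}{4} + \frac{h}{4}}{3} = - \frac{7}{12} - \frac{h}{12}$)
$l{\left(J \right)} = 2 J \left(10 + J\right)$ ($l{\left(J \right)} = \left(10 + J\right) 2 J = 2 J \left(10 + J\right)$)
$R{\left(x{\left(-3 \right)} \right)} + l{\left(-6 \right)} s = \left(- \frac{7}{12} - \frac{1}{2}\right) + 2 \left(-6\right) \left(10 - 6\right) \left(-48\right) = \left(- \frac{7}{12} - \frac{1}{2}\right) + 2 \left(-6\right) 4 \left(-48\right) = - \frac{13}{12} - -2304 = - \frac{13}{12} + 2304 = \frac{27635}{12}$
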